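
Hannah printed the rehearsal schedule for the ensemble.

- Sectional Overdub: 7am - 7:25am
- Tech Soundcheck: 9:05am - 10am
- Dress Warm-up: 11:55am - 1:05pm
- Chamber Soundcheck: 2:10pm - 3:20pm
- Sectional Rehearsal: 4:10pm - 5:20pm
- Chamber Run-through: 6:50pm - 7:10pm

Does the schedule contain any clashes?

Two intervals overlap when each starts before the other ends.
Sorted by start: Sectional Overdub, Tech Soundcheck, Dress Warm-up, Chamber Soundcheck, Sectional Rehearsal, Chamber Run-through.
Tech Soundcheck starts after Sectional Overdub ends, so nothing later overlaps Sectional Overdub either.
Dress Warm-up starts after Tech Soundcheck ends, so nothing later overlaps Tech Soundcheck either.
Chamber Soundcheck starts after Dress Warm-up ends, so nothing later overlaps Dress Warm-up either.
Sectional Rehearsal starts after Chamber Soundcheck ends, so nothing later overlaps Chamber Soundcheck either.
Chamber Run-through starts after Sectional Rehearsal ends.
Every pair is clear; the schedule has no overlaps.

No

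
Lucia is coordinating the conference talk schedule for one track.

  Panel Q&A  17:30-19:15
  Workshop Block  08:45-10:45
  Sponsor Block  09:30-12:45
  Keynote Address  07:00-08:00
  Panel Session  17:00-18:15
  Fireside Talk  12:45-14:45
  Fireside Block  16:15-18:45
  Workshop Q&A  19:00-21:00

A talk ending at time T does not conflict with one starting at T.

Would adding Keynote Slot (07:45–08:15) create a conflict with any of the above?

Keynote Address: starts 07:00 before Keynote Slot ends 08:15, and ends 08:00 after Keynote Slot starts 07:45 → overlap.
Workshop Block: starts 08:45 at or after Keynote Slot ends 08:15 → clear.
Sponsor Block: starts 09:30 at or after Keynote Slot ends 08:15 → clear.
Fireside Talk: starts 12:45 at or after Keynote Slot ends 08:15 → clear.
Fireside Block: starts 16:15 at or after Keynote Slot ends 08:15 → clear.
Panel Session: starts 17:00 at or after Keynote Slot ends 08:15 → clear.
Panel Q&A: starts 17:30 at or after Keynote Slot ends 08:15 → clear.
Workshop Q&A: starts 19:00 at or after Keynote Slot ends 08:15 → clear.
Keynote Slot overlaps Keynote Address.

Yes — it overlaps Keynote Address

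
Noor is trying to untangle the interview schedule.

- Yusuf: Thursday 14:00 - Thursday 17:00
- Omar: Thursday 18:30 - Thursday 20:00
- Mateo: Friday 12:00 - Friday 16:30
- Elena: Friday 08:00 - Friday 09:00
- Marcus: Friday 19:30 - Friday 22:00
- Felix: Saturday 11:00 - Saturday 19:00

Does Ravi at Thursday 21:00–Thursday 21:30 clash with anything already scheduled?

No — it doesn't clash with anything

Yusuf: ends Thursday 17:00 at or before Ravi starts Thursday 21:00 → clear.
Omar: ends Thursday 20:00 at or before Ravi starts Thursday 21:00 → clear.
Elena: starts Friday 08:00 at or after Ravi ends Thursday 21:30 → clear.
Mateo: starts Friday 12:00 at or after Ravi ends Thursday 21:30 → clear.
Marcus: starts Friday 19:30 at or after Ravi ends Thursday 21:30 → clear.
Felix: starts Saturday 11:00 at or after Ravi ends Thursday 21:30 → clear.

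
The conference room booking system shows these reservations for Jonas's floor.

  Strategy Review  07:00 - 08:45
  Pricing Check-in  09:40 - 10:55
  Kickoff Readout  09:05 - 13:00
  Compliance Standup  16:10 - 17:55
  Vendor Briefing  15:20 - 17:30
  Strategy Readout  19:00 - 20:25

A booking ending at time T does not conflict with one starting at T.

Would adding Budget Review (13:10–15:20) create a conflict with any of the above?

Strategy Review: ends 08:45 at or before Budget Review starts 13:10 → clear.
Kickoff Readout: ends 13:00 at or before Budget Review starts 13:10 → clear.
Pricing Check-in: ends 10:55 at or before Budget Review starts 13:10 → clear.
Vendor Briefing: starts 15:20 at or after Budget Review ends 15:20 → clear.
Compliance Standup: starts 16:10 at or after Budget Review ends 15:20 → clear.
Strategy Readout: starts 19:00 at or after Budget Review ends 15:20 → clear.

No — it doesn't clash with anything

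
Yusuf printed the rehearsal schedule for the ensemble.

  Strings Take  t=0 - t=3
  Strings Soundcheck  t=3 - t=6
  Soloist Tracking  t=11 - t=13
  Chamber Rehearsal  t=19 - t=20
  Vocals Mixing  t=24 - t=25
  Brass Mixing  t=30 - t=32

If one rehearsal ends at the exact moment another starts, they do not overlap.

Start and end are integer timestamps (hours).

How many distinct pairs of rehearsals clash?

0

Sorted by start: Strings Take, Strings Soundcheck, Soloist Tracking, Chamber Rehearsal, Vocals Mixing, Brass Mixing.
Strings Soundcheck starts exactly when Strings Take ends (back-to-back, no overlap), so Strings Take has no further overlaps.
Soloist Tracking starts after Strings Soundcheck ends, so Strings Soundcheck has no further overlaps.
Chamber Rehearsal starts after Soloist Tracking ends, so Soloist Tracking has no further overlaps.
Vocals Mixing starts after Chamber Rehearsal ends, so Chamber Rehearsal has no further overlaps.
Brass Mixing starts after Vocals Mixing ends.
No pair overlaps.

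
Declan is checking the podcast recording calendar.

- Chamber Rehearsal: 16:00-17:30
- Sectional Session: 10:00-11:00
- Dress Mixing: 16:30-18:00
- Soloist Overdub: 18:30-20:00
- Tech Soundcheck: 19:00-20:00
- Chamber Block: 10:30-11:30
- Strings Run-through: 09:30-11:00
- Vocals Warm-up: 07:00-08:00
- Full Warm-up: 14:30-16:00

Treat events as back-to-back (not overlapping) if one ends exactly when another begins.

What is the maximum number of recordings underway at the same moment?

Walk through starts and ends in time order (an end at T is processed before a start at T):
07:00 start Vocals Warm-up → 1
08:00 end Vocals Warm-up → 0
09:30 start Strings Run-through → 1
10:00 start Sectional Session → 2
10:30 start Chamber Block → 3
11:00 end Sectional Session → 2
11:00 end Strings Run-through → 1
11:30 end Chamber Block → 0
14:30 start Full Warm-up → 1
16:00 end Full Warm-up → 0
16:00 start Chamber Rehearsal → 1
16:30 start Dress Mixing → 2
17:30 end Chamber Rehearsal → 1
18:00 end Dress Mixing → 0
18:30 start Soloist Overdub → 1
19:00 start Tech Soundcheck → 2
20:00 end Soloist Overdub → 1
20:00 end Tech Soundcheck → 0
Peak is 3, at 10:30 (Chamber Block, Sectional Session, Strings Run-through).

3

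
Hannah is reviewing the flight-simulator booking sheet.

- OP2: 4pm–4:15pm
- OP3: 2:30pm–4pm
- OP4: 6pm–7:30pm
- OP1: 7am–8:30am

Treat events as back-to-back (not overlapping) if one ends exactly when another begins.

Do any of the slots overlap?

No

Two intervals overlap when each starts before the other ends.
Sorted by start: OP1, OP3, OP2, OP4.
OP3 starts after OP1 ends, so OP1 has no further overlaps.
OP2 starts exactly when OP3 ends (back-to-back, no overlap), so OP3 has no further overlaps.
OP4 starts after OP2 ends.
Every pair is clear; the schedule has no overlaps.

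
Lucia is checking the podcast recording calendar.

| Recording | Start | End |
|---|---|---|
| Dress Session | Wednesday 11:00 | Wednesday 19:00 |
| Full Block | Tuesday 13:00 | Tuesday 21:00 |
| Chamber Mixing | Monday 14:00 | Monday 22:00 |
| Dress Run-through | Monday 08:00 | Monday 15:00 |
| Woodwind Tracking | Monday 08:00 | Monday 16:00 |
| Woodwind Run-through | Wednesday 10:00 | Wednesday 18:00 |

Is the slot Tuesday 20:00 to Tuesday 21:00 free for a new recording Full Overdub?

Dress Run-through: ends Monday 15:00 at or before Full Overdub starts Tuesday 20:00 → clear.
Woodwind Tracking: ends Monday 16:00 at or before Full Overdub starts Tuesday 20:00 → clear.
Chamber Mixing: ends Monday 22:00 at or before Full Overdub starts Tuesday 20:00 → clear.
Full Block: starts Tuesday 13:00 before Full Overdub ends Tuesday 21:00, and ends Tuesday 21:00 after Full Overdub starts Tuesday 20:00 → overlap.
Woodwind Run-through: starts Wednesday 10:00 at or after Full Overdub ends Tuesday 21:00 → clear.
Dress Session: starts Wednesday 11:00 at or after Full Overdub ends Tuesday 21:00 → clear.
Full Overdub overlaps Full Block.

No — it overlaps Full Block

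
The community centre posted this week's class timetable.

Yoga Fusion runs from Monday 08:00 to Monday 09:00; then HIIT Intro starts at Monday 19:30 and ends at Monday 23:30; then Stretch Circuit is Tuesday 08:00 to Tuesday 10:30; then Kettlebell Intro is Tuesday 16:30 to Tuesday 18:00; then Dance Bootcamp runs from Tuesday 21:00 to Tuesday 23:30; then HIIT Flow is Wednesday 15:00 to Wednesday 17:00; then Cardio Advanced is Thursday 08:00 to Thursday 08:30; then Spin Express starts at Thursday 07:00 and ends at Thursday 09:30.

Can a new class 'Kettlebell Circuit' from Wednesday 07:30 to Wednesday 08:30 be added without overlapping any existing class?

Yoga Fusion: ends Monday 09:00 at or before Kettlebell Circuit starts Wednesday 07:30 → clear.
HIIT Intro: ends Monday 23:30 at or before Kettlebell Circuit starts Wednesday 07:30 → clear.
Stretch Circuit: ends Tuesday 10:30 at or before Kettlebell Circuit starts Wednesday 07:30 → clear.
Kettlebell Intro: ends Tuesday 18:00 at or before Kettlebell Circuit starts Wednesday 07:30 → clear.
Dance Bootcamp: ends Tuesday 23:30 at or before Kettlebell Circuit starts Wednesday 07:30 → clear.
HIIT Flow: starts Wednesday 15:00 at or after Kettlebell Circuit ends Wednesday 08:30 → clear.
Spin Express: starts Thursday 07:00 at or after Kettlebell Circuit ends Wednesday 08:30 → clear.
Cardio Advanced: starts Thursday 08:00 at or after Kettlebell Circuit ends Wednesday 08:30 → clear.

Yes — the slot is free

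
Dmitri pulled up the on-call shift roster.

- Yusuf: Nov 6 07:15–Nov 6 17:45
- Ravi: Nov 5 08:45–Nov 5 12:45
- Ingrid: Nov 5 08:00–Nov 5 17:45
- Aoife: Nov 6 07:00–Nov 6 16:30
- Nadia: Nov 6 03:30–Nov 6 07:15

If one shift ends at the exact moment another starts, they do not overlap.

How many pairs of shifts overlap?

3

Sorted by start: Ingrid, Ravi, Nadia, Aoife, Yusuf.
Ravi starts before Ingrid ends → Ingrid and Ravi overlap.
Nadia starts after Ingrid ends, so nothing later overlaps Ingrid either.
Nadia starts after Ravi ends, so nothing later overlaps Ravi either.
Aoife starts before Nadia ends → Nadia and Aoife overlap.
Yusuf starts exactly when Nadia ends (back-to-back, no overlap).
Yusuf starts before Aoife ends → Aoife and Yusuf overlap.
Overlapping pairs: Aoife & Nadia, Aoife & Yusuf, Ingrid & Ravi — 3 in total.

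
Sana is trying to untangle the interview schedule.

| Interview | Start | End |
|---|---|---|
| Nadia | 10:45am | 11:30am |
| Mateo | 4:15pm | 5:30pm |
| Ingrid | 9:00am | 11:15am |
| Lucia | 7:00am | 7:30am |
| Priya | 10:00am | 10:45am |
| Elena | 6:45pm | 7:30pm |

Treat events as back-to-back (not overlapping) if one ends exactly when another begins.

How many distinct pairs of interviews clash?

2

Sorted by start: Lucia, Ingrid, Priya, Nadia, Mateo, Elena.
Ingrid starts after Lucia ends; Lucia is clear from here.
Priya starts before Ingrid ends → Ingrid and Priya overlap.
Nadia starts before Ingrid ends → Ingrid and Nadia overlap.
Mateo starts after Ingrid ends; Ingrid is clear from here.
Nadia starts exactly when Priya ends (back-to-back, no overlap); Priya is clear from here.
Mateo starts after Nadia ends; Nadia is clear from here.
Elena starts after Mateo ends.
Overlapping pairs: Ingrid & Nadia, Ingrid & Priya — 2 in total.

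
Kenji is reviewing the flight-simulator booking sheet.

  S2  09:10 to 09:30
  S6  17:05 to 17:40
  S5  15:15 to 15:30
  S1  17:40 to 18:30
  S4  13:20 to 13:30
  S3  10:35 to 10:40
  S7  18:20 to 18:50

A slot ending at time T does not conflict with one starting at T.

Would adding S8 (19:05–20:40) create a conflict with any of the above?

No — it doesn't clash with anything

S2: ends 09:30 at or before S8 starts 19:05 → clear.
S3: ends 10:40 at or before S8 starts 19:05 → clear.
S4: ends 13:30 at or before S8 starts 19:05 → clear.
S5: ends 15:30 at or before S8 starts 19:05 → clear.
S6: ends 17:40 at or before S8 starts 19:05 → clear.
S1: ends 18:30 at or before S8 starts 19:05 → clear.
S7: ends 18:50 at or before S8 starts 19:05 → clear.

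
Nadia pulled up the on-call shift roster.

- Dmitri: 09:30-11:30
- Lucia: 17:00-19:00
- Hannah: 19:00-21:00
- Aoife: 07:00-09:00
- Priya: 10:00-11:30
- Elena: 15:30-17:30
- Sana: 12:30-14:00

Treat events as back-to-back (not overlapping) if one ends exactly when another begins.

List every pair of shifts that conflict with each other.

Sorted by start: Aoife, Dmitri, Priya, Sana, Elena, Lucia, Hannah.
Dmitri starts after Aoife ends, so Aoife has no further overlaps.
Priya starts before Dmitri ends → Dmitri and Priya overlap.
Sana starts after Dmitri ends, so Dmitri has no further overlaps.
Sana starts after Priya ends, so Priya has no further overlaps.
Elena starts after Sana ends, so Sana has no further overlaps.
Lucia starts before Elena ends → Elena and Lucia overlap.
Hannah starts after Elena ends.
Hannah starts exactly when Lucia ends (back-to-back, no overlap).

Dmitri & Priya, Elena & Lucia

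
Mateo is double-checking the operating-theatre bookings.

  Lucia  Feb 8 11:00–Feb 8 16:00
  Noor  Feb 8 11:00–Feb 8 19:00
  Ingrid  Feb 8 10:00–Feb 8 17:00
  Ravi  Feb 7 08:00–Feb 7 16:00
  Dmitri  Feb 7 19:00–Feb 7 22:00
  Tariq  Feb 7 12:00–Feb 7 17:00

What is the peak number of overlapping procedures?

Sweep the timeline, counting +1 at each start and −1 at each end (ends before starts at a tie):
Feb 7 08:00 start Ravi → 1
Feb 7 12:00 start Tariq → 2
Feb 7 16:00 end Ravi → 1
Feb 7 17:00 end Tariq → 0
Feb 7 19:00 start Dmitri → 1
Feb 7 22:00 end Dmitri → 0
Feb 8 10:00 start Ingrid → 1
Feb 8 11:00 start Lucia → 2
Feb 8 11:00 start Noor → 3
Feb 8 16:00 end Lucia → 2
Feb 8 17:00 end Ingrid → 1
Feb 8 19:00 end Noor → 0
Peak is 3, at Feb 8 11:00 (Ingrid, Lucia, Noor).

3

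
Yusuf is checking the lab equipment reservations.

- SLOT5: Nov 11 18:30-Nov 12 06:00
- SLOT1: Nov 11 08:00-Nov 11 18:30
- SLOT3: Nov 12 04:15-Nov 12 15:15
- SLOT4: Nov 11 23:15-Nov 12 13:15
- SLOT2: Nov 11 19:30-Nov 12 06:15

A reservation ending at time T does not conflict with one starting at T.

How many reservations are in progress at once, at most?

4

Sort all start/end points and keep a running count:
Nov 11 08:00 start SLOT1 → 1
Nov 11 18:30 end SLOT1 → 0
Nov 11 18:30 start SLOT5 → 1
Nov 11 19:30 start SLOT2 → 2
Nov 11 23:15 start SLOT4 → 3
Nov 12 04:15 start SLOT3 → 4
Nov 12 06:00 end SLOT5 → 3
Nov 12 06:15 end SLOT2 → 2
Nov 12 13:15 end SLOT4 → 1
Nov 12 15:15 end SLOT3 → 0
Peak is 4, at Nov 12 04:15 (SLOT2, SLOT3, SLOT4, SLOT5).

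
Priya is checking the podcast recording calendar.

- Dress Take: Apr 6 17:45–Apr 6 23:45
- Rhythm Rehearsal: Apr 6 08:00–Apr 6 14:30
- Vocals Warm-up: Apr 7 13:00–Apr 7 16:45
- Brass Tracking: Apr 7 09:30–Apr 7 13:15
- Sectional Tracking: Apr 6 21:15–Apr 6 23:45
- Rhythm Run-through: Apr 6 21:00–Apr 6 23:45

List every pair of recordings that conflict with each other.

Sorted by start: Rhythm Rehearsal, Dress Take, Rhythm Run-through, Sectional Tracking, Brass Tracking, Vocals Warm-up.
Dress Take starts after Rhythm Rehearsal ends — done with Rhythm Rehearsal.
Rhythm Run-through starts before Dress Take ends → Dress Take and Rhythm Run-through overlap.
Sectional Tracking starts before Dress Take ends → Dress Take and Sectional Tracking overlap.
Brass Tracking starts after Dress Take ends — done with Dress Take.
Sectional Tracking starts before Rhythm Run-through ends → Rhythm Run-through and Sectional Tracking overlap.
Brass Tracking starts after Rhythm Run-through ends — done with Rhythm Run-through.
Brass Tracking starts after Sectional Tracking ends — done with Sectional Tracking.
Vocals Warm-up starts before Brass Tracking ends → Brass Tracking and Vocals Warm-up overlap.

Brass Tracking & Vocals Warm-up, Dress Take & Rhythm Run-through, Dress Take & Sectional Tracking, Rhythm Run-through & Sectional Tracking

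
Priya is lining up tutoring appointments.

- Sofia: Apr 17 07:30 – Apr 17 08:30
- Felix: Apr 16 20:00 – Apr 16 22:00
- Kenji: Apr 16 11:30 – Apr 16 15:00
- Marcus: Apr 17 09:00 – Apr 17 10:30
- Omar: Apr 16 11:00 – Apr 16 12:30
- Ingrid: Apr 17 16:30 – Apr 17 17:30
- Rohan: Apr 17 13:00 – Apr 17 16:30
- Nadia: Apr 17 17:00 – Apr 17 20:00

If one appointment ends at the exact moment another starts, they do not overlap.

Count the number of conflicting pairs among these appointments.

2

Two intervals overlap when each starts before the other ends.
Sorted by start: Omar, Kenji, Felix, Sofia, Marcus, Rohan, Ingrid, Nadia.
Kenji starts before Omar ends → Omar and Kenji overlap.
Felix starts after Omar ends; Omar is clear from here.
Felix starts after Kenji ends; Kenji is clear from here.
Sofia starts after Felix ends; Felix is clear from here.
Marcus starts after Sofia ends; Sofia is clear from here.
Rohan starts after Marcus ends; Marcus is clear from here.
Ingrid starts exactly when Rohan ends (back-to-back, no overlap); Rohan is clear from here.
Nadia starts before Ingrid ends → Ingrid and Nadia overlap.
Overlapping pairs: Ingrid & Nadia, Kenji & Omar — 2 in total.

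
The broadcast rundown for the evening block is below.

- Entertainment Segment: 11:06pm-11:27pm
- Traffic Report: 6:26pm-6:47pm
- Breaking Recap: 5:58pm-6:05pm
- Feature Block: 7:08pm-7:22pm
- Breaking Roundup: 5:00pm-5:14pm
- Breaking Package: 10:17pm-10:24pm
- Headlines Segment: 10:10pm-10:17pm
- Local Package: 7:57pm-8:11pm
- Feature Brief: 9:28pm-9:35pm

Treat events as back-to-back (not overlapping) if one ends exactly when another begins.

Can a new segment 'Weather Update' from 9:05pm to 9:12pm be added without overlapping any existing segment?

Breaking Roundup: ends 5:14pm at or before Weather Update starts 9:05pm → clear.
Breaking Recap: ends 6:05pm at or before Weather Update starts 9:05pm → clear.
Traffic Report: ends 6:47pm at or before Weather Update starts 9:05pm → clear.
Feature Block: ends 7:22pm at or before Weather Update starts 9:05pm → clear.
Local Package: ends 8:11pm at or before Weather Update starts 9:05pm → clear.
Feature Brief: starts 9:28pm at or after Weather Update ends 9:12pm → clear.
Headlines Segment: starts 10:10pm at or after Weather Update ends 9:12pm → clear.
Breaking Package: starts 10:17pm at or after Weather Update ends 9:12pm → clear.
Entertainment Segment: starts 11:06pm at or after Weather Update ends 9:12pm → clear.

Yes — the slot is free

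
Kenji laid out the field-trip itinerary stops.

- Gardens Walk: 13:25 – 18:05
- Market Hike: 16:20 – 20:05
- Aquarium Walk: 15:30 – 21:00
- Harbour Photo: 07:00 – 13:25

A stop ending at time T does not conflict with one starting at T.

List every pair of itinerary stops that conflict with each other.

Aquarium Walk & Gardens Walk, Aquarium Walk & Market Hike, Gardens Walk & Market Hike

Sorted by start: Harbour Photo, Gardens Walk, Aquarium Walk, Market Hike.
Gardens Walk starts exactly when Harbour Photo ends (back-to-back, no overlap), so nothing later overlaps Harbour Photo either.
Aquarium Walk starts before Gardens Walk ends → Gardens Walk and Aquarium Walk overlap.
Market Hike starts before Gardens Walk ends → Gardens Walk and Market Hike overlap.
Market Hike starts before Aquarium Walk ends → Aquarium Walk and Market Hike overlap.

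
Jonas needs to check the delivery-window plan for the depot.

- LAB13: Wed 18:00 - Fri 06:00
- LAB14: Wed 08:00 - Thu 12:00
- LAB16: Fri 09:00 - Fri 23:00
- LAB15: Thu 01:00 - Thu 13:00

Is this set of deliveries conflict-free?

No

Check each pair: they overlap iff neither finishes before the other starts.
Sorted by start: LAB14, LAB13, LAB15, LAB16.
LAB13 starts before LAB14 ends → LAB14 and LAB13 overlap.
That's a conflict, so the schedule is not conflict-free.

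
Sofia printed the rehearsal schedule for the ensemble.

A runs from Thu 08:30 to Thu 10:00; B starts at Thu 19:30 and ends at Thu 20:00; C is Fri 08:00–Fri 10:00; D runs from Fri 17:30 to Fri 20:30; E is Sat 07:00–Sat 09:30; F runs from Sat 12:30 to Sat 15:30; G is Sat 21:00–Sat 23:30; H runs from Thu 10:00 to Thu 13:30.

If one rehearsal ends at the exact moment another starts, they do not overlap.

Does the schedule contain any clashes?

Sorted by start: A, H, B, C, D, E, F, G.
H starts exactly when A ends (back-to-back, no overlap), so A has no further overlaps.
B starts after H ends, so H has no further overlaps.
C starts after B ends, so B has no further overlaps.
D starts after C ends, so C has no further overlaps.
E starts after D ends, so D has no further overlaps.
F starts after E ends, so E has no further overlaps.
G starts after F ends.
Every pair is clear; the schedule has no overlaps.

No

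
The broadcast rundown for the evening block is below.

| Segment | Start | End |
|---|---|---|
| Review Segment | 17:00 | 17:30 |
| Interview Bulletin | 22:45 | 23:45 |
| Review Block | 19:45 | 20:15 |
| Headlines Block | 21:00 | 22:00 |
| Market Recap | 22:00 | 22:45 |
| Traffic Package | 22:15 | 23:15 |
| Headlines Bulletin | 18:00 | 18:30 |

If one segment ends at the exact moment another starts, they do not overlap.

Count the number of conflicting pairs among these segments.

Sorted by start: Review Segment, Headlines Bulletin, Review Block, Headlines Block, Market Recap, Traffic Package, Interview Bulletin.
Headlines Bulletin starts after Review Segment ends, so Review Segment has no further overlaps.
Review Block starts after Headlines Bulletin ends, so Headlines Bulletin has no further overlaps.
Headlines Block starts after Review Block ends, so Review Block has no further overlaps.
Market Recap starts exactly when Headlines Block ends (back-to-back, no overlap), so Headlines Block has no further overlaps.
Traffic Package starts before Market Recap ends → Market Recap and Traffic Package overlap.
Interview Bulletin starts exactly when Market Recap ends (back-to-back, no overlap).
Interview Bulletin starts before Traffic Package ends → Traffic Package and Interview Bulletin overlap.
Overlapping pairs: Interview Bulletin & Traffic Package, Market Recap & Traffic Package — 2 in total.

2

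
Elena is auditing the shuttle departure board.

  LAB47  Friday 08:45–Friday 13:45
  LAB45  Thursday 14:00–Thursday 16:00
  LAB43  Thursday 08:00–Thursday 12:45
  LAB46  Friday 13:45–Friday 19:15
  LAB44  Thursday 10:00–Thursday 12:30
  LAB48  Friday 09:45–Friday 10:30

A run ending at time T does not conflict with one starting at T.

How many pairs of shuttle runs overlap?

Sorted by start: LAB43, LAB44, LAB45, LAB47, LAB48, LAB46.
LAB44 starts before LAB43 ends → LAB43 and LAB44 overlap.
LAB45 starts after LAB43 ends; LAB43 is clear from here.
LAB45 starts after LAB44 ends; LAB44 is clear from here.
LAB47 starts after LAB45 ends; LAB45 is clear from here.
LAB48 starts before LAB47 ends → LAB47 and LAB48 overlap.
LAB46 starts exactly when LAB47 ends (back-to-back, no overlap).
LAB46 starts after LAB48 ends.
Overlapping pairs: LAB43 & LAB44, LAB47 & LAB48 — 2 in total.

2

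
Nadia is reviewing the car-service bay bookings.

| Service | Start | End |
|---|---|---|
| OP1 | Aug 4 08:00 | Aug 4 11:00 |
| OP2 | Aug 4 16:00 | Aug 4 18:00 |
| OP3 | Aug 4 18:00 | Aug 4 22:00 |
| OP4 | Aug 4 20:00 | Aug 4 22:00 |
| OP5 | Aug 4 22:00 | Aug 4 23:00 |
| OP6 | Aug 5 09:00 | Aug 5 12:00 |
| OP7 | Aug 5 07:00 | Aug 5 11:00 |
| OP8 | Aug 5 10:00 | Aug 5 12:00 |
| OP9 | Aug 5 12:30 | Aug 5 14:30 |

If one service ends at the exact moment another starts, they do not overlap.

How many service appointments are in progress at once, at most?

Walk through starts and ends in time order (an end at T is processed before a start at T):
Aug 4 08:00 start OP1 → 1
Aug 4 11:00 end OP1 → 0
Aug 4 16:00 start OP2 → 1
Aug 4 18:00 end OP2 → 0
Aug 4 18:00 start OP3 → 1
Aug 4 20:00 start OP4 → 2
Aug 4 22:00 end OP3 → 1
Aug 4 22:00 end OP4 → 0
Aug 4 22:00 start OP5 → 1
Aug 4 23:00 end OP5 → 0
Aug 5 07:00 start OP7 → 1
Aug 5 09:00 start OP6 → 2
Aug 5 10:00 start OP8 → 3
Aug 5 11:00 end OP7 → 2
Aug 5 12:00 end OP6 → 1
Aug 5 12:00 end OP8 → 0
Aug 5 12:30 start OP9 → 1
Aug 5 14:30 end OP9 → 0
Peak is 3, at Aug 5 10:00 (OP6, OP7, OP8).

3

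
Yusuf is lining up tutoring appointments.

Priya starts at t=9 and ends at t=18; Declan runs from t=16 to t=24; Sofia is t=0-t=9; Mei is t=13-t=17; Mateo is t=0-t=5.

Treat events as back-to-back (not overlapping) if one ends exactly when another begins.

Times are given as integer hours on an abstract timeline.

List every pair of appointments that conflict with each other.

Sorted by start: Sofia, Mateo, Priya, Mei, Declan.
Mateo starts before Sofia ends → Sofia and Mateo overlap.
Priya starts exactly when Sofia ends (back-to-back, no overlap) — done with Sofia.
Priya starts after Mateo ends — done with Mateo.
Mei starts before Priya ends → Priya and Mei overlap.
Declan starts before Priya ends → Priya and Declan overlap.
Declan starts before Mei ends → Mei and Declan overlap.

Declan & Mei, Declan & Priya, Mateo & Sofia, Mei & Priya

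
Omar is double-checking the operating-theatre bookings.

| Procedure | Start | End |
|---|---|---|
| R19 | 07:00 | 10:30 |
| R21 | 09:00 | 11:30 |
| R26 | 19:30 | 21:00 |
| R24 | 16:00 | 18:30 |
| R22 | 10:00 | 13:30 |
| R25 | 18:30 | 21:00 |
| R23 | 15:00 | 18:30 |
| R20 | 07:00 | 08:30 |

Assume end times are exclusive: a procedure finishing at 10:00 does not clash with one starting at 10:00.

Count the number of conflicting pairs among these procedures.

6

Sorted by start: R19, R20, R21, R22, R23, R24, R25, R26.
R20 starts before R19 ends → R19 and R20 overlap.
R21 starts before R19 ends → R19 and R21 overlap.
R22 starts before R19 ends → R19 and R22 overlap.
R23 starts after R19 ends, so R19 has no further overlaps.
R21 starts after R20 ends, so R20 has no further overlaps.
R22 starts before R21 ends → R21 and R22 overlap.
R23 starts after R21 ends, so R21 has no further overlaps.
R23 starts after R22 ends, so R22 has no further overlaps.
R24 starts before R23 ends → R23 and R24 overlap.
R25 starts exactly when R23 ends (back-to-back, no overlap), so R23 has no further overlaps.
R25 starts exactly when R24 ends (back-to-back, no overlap), so R24 has no further overlaps.
R26 starts before R25 ends → R25 and R26 overlap.
Overlapping pairs: R19 & R20, R19 & R21, R19 & R22, R21 & R22, R23 & R24, R25 & R26 — 6 in total.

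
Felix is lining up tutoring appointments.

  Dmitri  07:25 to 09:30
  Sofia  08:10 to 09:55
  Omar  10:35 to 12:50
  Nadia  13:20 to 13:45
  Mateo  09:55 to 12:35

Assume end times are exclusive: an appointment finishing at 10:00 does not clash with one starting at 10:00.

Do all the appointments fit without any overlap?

No

Check each pair: they overlap iff neither finishes before the other starts.
Sorted by start: Dmitri, Sofia, Mateo, Omar, Nadia.
Sofia starts before Dmitri ends → Dmitri and Sofia overlap.
That's a conflict, so the schedule is not conflict-free.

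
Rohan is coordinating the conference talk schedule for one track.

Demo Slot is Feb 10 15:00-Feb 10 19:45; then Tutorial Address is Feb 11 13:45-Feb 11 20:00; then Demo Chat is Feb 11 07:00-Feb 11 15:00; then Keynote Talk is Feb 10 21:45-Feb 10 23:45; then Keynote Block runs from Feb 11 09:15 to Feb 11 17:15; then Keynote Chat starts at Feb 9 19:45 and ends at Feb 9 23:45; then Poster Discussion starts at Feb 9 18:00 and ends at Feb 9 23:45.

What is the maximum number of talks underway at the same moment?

Walk through starts and ends in time order (an end at T is processed before a start at T):
Feb 9 18:00 start Poster Discussion → 1
Feb 9 19:45 start Keynote Chat → 2
Feb 9 23:45 end Keynote Chat → 1
Feb 9 23:45 end Poster Discussion → 0
Feb 10 15:00 start Demo Slot → 1
Feb 10 19:45 end Demo Slot → 0
Feb 10 21:45 start Keynote Talk → 1
Feb 10 23:45 end Keynote Talk → 0
Feb 11 07:00 start Demo Chat → 1
Feb 11 09:15 start Keynote Block → 2
Feb 11 13:45 start Tutorial Address → 3
Feb 11 15:00 end Demo Chat → 2
Feb 11 17:15 end Keynote Block → 1
Feb 11 20:00 end Tutorial Address → 0
Peak is 3, at Feb 11 13:45 (Demo Chat, Keynote Block, Tutorial Address).

3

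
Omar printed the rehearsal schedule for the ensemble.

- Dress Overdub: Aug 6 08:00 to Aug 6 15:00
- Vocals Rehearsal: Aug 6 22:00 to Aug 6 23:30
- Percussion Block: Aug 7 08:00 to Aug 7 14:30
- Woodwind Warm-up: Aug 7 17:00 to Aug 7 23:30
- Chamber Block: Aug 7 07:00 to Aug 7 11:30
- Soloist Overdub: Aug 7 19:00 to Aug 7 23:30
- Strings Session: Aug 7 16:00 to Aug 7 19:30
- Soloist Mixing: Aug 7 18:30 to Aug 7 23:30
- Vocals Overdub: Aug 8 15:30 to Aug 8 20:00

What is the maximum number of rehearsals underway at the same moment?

4

Sort all start/end points and keep a running count:
Aug 6 08:00 start Dress Overdub → 1
Aug 6 15:00 end Dress Overdub → 0
Aug 6 22:00 start Vocals Rehearsal → 1
Aug 6 23:30 end Vocals Rehearsal → 0
Aug 7 07:00 start Chamber Block → 1
Aug 7 08:00 start Percussion Block → 2
Aug 7 11:30 end Chamber Block → 1
Aug 7 14:30 end Percussion Block → 0
Aug 7 16:00 start Strings Session → 1
Aug 7 17:00 start Woodwind Warm-up → 2
Aug 7 18:30 start Soloist Mixing → 3
Aug 7 19:00 start Soloist Overdub → 4
Aug 7 19:30 end Strings Session → 3
Aug 7 23:30 end Soloist Mixing → 2
Aug 7 23:30 end Soloist Overdub → 1
Aug 7 23:30 end Woodwind Warm-up → 0
Aug 8 15:30 start Vocals Overdub → 1
Aug 8 20:00 end Vocals Overdub → 0
Peak is 4, at Aug 7 19:00 (Soloist Mixing, Soloist Overdub, Strings Session, Woodwind Warm-up).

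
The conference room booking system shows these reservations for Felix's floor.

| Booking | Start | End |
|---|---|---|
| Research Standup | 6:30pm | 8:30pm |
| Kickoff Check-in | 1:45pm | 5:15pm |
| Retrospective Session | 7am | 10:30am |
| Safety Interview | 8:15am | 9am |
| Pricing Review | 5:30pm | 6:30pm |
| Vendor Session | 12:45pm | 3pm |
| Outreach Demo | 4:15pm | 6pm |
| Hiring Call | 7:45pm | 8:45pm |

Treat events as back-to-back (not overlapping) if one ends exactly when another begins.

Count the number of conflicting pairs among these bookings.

5

Sorted by start: Retrospective Session, Safety Interview, Vendor Session, Kickoff Check-in, Outreach Demo, Pricing Review, Research Standup, Hiring Call.
Safety Interview starts before Retrospective Session ends → Retrospective Session and Safety Interview overlap.
Vendor Session starts after Retrospective Session ends — done with Retrospective Session.
Vendor Session starts after Safety Interview ends — done with Safety Interview.
Kickoff Check-in starts before Vendor Session ends → Vendor Session and Kickoff Check-in overlap.
Outreach Demo starts after Vendor Session ends — done with Vendor Session.
Outreach Demo starts before Kickoff Check-in ends → Kickoff Check-in and Outreach Demo overlap.
Pricing Review starts after Kickoff Check-in ends — done with Kickoff Check-in.
Pricing Review starts before Outreach Demo ends → Outreach Demo and Pricing Review overlap.
Research Standup starts after Outreach Demo ends — done with Outreach Demo.
Research Standup starts exactly when Pricing Review ends (back-to-back, no overlap) — done with Pricing Review.
Hiring Call starts before Research Standup ends → Research Standup and Hiring Call overlap.
Overlapping pairs: Hiring Call & Research Standup, Kickoff Check-in & Outreach Demo, Kickoff Check-in & Vendor Session, Outreach Demo & Pricing Review, Retrospective Session & Safety Interview — 5 in total.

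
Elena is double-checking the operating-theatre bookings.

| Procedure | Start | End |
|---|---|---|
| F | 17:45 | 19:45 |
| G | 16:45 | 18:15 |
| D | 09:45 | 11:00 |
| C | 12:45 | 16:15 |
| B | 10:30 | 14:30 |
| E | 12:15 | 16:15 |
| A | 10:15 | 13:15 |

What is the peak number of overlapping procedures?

4

Sort all start/end points and keep a running count:
09:45 start D → 1
10:15 start A → 2
10:30 start B → 3
11:00 end D → 2
12:15 start E → 3
12:45 start C → 4
13:15 end A → 3
14:30 end B → 2
16:15 end C → 1
16:15 end E → 0
16:45 start G → 1
17:45 start F → 2
18:15 end G → 1
19:45 end F → 0
Peak is 4, at 12:45 (A, B, C, E).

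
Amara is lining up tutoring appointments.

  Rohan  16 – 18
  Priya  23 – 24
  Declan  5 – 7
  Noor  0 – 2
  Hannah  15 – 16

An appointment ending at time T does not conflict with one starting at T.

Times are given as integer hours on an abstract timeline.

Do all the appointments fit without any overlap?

Yes

Sorted by start: Noor, Declan, Hannah, Rohan, Priya.
Declan starts after Noor ends; Noor is clear from here.
Hannah starts after Declan ends; Declan is clear from here.
Rohan starts exactly when Hannah ends (back-to-back, no overlap); Hannah is clear from here.
Priya starts after Rohan ends.
Every pair is clear; the schedule has no overlaps.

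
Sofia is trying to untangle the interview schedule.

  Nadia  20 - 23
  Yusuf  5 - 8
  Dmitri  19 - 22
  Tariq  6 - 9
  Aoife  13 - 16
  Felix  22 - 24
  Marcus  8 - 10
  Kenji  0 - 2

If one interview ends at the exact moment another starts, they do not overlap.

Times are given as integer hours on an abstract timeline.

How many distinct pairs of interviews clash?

Sorted by start: Kenji, Yusuf, Tariq, Marcus, Aoife, Dmitri, Nadia, Felix.
Yusuf starts after Kenji ends, so nothing later overlaps Kenji either.
Tariq starts before Yusuf ends → Yusuf and Tariq overlap.
Marcus starts exactly when Yusuf ends (back-to-back, no overlap), so nothing later overlaps Yusuf either.
Marcus starts before Tariq ends → Tariq and Marcus overlap.
Aoife starts after Tariq ends, so nothing later overlaps Tariq either.
Aoife starts after Marcus ends, so nothing later overlaps Marcus either.
Dmitri starts after Aoife ends, so nothing later overlaps Aoife either.
Nadia starts before Dmitri ends → Dmitri and Nadia overlap.
Felix starts exactly when Dmitri ends (back-to-back, no overlap).
Felix starts before Nadia ends → Nadia and Felix overlap.
Overlapping pairs: Dmitri & Nadia, Felix & Nadia, Marcus & Tariq, Tariq & Yusuf — 4 in total.

4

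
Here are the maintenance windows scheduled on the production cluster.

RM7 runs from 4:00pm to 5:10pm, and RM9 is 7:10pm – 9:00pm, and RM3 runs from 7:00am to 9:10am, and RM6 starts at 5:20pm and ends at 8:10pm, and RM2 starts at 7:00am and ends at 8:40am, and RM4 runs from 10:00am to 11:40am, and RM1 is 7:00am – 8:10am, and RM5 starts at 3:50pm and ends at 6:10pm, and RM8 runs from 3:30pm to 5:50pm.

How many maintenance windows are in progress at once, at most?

3

Sort all start/end points and keep a running count:
7:00am start RM1 → 1
7:00am start RM2 → 2
7:00am start RM3 → 3
8:10am end RM1 → 2
8:40am end RM2 → 1
9:10am end RM3 → 0
10:00am start RM4 → 1
11:40am end RM4 → 0
3:30pm start RM8 → 1
3:50pm start RM5 → 2
4:00pm start RM7 → 3
5:10pm end RM7 → 2
5:20pm start RM6 → 3
5:50pm end RM8 → 2
6:10pm end RM5 → 1
7:10pm start RM9 → 2
8:10pm end RM6 → 1
9:00pm end RM9 → 0
Peak is 3, at 7:00am (RM1, RM2, RM3).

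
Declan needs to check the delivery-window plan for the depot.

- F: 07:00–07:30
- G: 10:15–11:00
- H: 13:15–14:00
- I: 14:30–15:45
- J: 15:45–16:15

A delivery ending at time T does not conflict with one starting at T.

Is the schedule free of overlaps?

Yes

Check each pair: they overlap iff neither finishes before the other starts.
Sorted by start: F, G, H, I, J.
G starts after F ends, so F has no further overlaps.
H starts after G ends, so G has no further overlaps.
I starts after H ends, so H has no further overlaps.
J starts exactly when I ends (back-to-back, no overlap).
Every pair is clear; the schedule has no overlaps.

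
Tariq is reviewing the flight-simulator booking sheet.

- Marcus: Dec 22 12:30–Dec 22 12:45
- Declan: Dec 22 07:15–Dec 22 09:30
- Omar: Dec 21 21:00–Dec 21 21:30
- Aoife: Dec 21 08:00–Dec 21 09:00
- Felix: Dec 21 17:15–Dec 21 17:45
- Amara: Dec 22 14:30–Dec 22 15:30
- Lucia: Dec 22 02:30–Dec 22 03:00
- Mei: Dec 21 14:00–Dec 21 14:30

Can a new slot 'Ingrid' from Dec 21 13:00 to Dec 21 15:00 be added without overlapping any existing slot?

No — it overlaps Mei

Aoife: ends Dec 21 09:00 at or before Ingrid starts Dec 21 13:00 → clear.
Mei: starts Dec 21 14:00 before Ingrid ends Dec 21 15:00, and ends Dec 21 14:30 after Ingrid starts Dec 21 13:00 → overlap.
Felix: starts Dec 21 17:15 at or after Ingrid ends Dec 21 15:00 → clear.
Omar: starts Dec 21 21:00 at or after Ingrid ends Dec 21 15:00 → clear.
Lucia: starts Dec 22 02:30 at or after Ingrid ends Dec 21 15:00 → clear.
Declan: starts Dec 22 07:15 at or after Ingrid ends Dec 21 15:00 → clear.
Marcus: starts Dec 22 12:30 at or after Ingrid ends Dec 21 15:00 → clear.
Amara: starts Dec 22 14:30 at or after Ingrid ends Dec 21 15:00 → clear.
Ingrid overlaps Mei.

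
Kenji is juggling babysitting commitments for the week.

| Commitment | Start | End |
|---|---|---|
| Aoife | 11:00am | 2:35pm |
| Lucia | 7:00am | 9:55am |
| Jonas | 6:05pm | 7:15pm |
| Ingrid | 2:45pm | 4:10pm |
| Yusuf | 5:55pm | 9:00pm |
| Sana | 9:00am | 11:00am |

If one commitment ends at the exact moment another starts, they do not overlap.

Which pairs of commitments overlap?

Jonas & Yusuf, Lucia & Sana

Sorted by start: Lucia, Sana, Aoife, Ingrid, Yusuf, Jonas.
Sana starts before Lucia ends → Lucia and Sana overlap.
Aoife starts after Lucia ends; Lucia is clear from here.
Aoife starts exactly when Sana ends (back-to-back, no overlap); Sana is clear from here.
Ingrid starts after Aoife ends; Aoife is clear from here.
Yusuf starts after Ingrid ends; Ingrid is clear from here.
Jonas starts before Yusuf ends → Yusuf and Jonas overlap.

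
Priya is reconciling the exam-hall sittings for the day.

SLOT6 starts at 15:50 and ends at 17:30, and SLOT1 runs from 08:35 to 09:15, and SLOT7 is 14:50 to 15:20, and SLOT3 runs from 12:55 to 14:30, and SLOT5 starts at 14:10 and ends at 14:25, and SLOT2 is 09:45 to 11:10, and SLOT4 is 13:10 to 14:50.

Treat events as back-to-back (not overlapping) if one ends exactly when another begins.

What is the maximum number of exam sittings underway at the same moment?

3

Sort all start/end points and keep a running count:
08:35 start SLOT1 → 1
09:15 end SLOT1 → 0
09:45 start SLOT2 → 1
11:10 end SLOT2 → 0
12:55 start SLOT3 → 1
13:10 start SLOT4 → 2
14:10 start SLOT5 → 3
14:25 end SLOT5 → 2
14:30 end SLOT3 → 1
14:50 end SLOT4 → 0
14:50 start SLOT7 → 1
15:20 end SLOT7 → 0
15:50 start SLOT6 → 1
17:30 end SLOT6 → 0
Peak is 3, at 14:10 (SLOT3, SLOT4, SLOT5).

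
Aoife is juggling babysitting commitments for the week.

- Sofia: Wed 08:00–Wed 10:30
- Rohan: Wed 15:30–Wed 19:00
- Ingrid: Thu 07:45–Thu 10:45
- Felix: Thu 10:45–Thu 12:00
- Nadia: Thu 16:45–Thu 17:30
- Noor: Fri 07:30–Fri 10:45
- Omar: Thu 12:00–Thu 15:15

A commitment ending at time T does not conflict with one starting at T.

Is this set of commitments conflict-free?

Yes

Two intervals overlap when each starts before the other ends.
Sorted by start: Sofia, Rohan, Ingrid, Felix, Omar, Nadia, Noor.
Rohan starts after Sofia ends; Sofia is clear from here.
Ingrid starts after Rohan ends; Rohan is clear from here.
Felix starts exactly when Ingrid ends (back-to-back, no overlap); Ingrid is clear from here.
Omar starts exactly when Felix ends (back-to-back, no overlap); Felix is clear from here.
Nadia starts after Omar ends; Omar is clear from here.
Noor starts after Nadia ends.
Every pair is clear; the schedule has no overlaps.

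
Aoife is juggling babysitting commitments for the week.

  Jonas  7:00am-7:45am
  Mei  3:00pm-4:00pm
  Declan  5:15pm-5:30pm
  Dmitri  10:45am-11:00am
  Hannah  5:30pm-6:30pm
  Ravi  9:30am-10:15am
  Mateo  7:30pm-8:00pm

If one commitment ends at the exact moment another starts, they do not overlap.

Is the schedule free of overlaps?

Sorted by start: Jonas, Ravi, Dmitri, Mei, Declan, Hannah, Mateo.
Ravi starts after Jonas ends, so Jonas has no further overlaps.
Dmitri starts after Ravi ends, so Ravi has no further overlaps.
Mei starts after Dmitri ends, so Dmitri has no further overlaps.
Declan starts after Mei ends, so Mei has no further overlaps.
Hannah starts exactly when Declan ends (back-to-back, no overlap), so Declan has no further overlaps.
Mateo starts after Hannah ends.
Every pair is clear; the schedule has no overlaps.

Yes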